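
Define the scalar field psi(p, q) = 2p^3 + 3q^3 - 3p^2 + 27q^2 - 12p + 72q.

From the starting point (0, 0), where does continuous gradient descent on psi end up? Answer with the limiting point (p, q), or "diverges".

psi is separable, so gradient descent decouples: p follows -∂psi/∂p, q follows -∂psi/∂q.
∂psi/∂p = 6(p - 2)(p + 1); at p=0 this is -12, so p increases.
∂psi/∂q = 9(q + 2)(q + 4); at q=0 this is 72, so q decreases.
p converges to its nearest critical value 2 (a local min of the p-part); q converges to -2. The iterate converges to (2, -2).

(2, -2)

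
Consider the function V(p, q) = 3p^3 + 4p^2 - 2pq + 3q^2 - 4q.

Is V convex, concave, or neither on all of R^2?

neither

The term 3p^3 is cubic, so the Hessian is not constant.
∂²V/∂p² = 18p + 8, which takes both signs as p varies (negative for sufficiently negative p). A diagonal entry of the Hessian changing sign means the Hessian is neither positive- nor negative-semidefinite on all of R^2.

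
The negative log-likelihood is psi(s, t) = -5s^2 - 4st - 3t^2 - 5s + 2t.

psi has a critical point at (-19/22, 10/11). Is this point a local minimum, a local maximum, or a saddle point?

The Hessian of psi is constant: H = [[-10, -4], [-4, -6]].
det(H) = (-10)·(-6) − (-4)² = 44.
det(H) > 0 and tr(H) = -16 < 0, so H is negative definite and the point is a local maximum.

local maximum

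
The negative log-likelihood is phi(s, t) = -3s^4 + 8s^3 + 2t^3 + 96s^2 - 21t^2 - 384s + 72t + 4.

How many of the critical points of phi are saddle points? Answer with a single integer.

phi separates as a function of s plus a function of t, so ∇phi=0 decouples.
∂phi/∂s = -12(s - 4)(s - 2)(s + 4) = 0 at s ∈ {-4, 2, 4}; ∂phi/∂t = 6(t - 4)(t - 3) = 0 at t ∈ {3, 4}.
The Hessian is diagonal: diag(phi_ss, phi_tt). Second derivatives: phi_ss(-4)=-576, phi_ss(2)=144, phi_ss(4)=-192; phi_tt(3)=-6, phi_tt(4)=6.
Saddle points occur where the two diagonal entries have opposite signs: (-4, 4), (2, 3), (4, 4). Count: 3.

3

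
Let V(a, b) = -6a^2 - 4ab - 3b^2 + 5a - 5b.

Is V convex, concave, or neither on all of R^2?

V is quadratic, so its Hessian is the constant matrix H = [[-12, -4], [-4, -6]].
det(H) = 56, tr(H) = -18.
det(H) > 0 and tr(H) < 0, so H is negative definite everywhere: concave.

concave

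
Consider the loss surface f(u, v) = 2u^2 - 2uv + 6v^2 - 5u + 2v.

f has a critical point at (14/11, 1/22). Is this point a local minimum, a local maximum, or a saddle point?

local minimum

The Hessian of f is constant: H = [[4, -2], [-2, 12]].
det(H) = 4·12 − (-2)² = 44.
det(H) > 0 and tr(H) = 16 > 0, so H is positive definite and the point is a local minimum.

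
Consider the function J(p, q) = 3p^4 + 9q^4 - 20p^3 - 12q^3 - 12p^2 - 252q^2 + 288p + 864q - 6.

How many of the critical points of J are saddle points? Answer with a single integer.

4

J separates as a function of p plus a function of q, so ∇J=0 decouples.
∂J/∂p = 12(p - 4)(p - 3)(p + 2) = 0 at p ∈ {-2, 3, 4}; ∂J/∂q = 36(q - 3)(q - 2)(q + 4) = 0 at q ∈ {-4, 2, 3}.
The Hessian is diagonal: diag(J_pp, J_qq). Second derivatives: J_pp(-2)=360, J_pp(3)=-60, J_pp(4)=72; J_qq(-4)=1512, J_qq(2)=-216, J_qq(3)=252.
Saddle points occur where the two diagonal entries have opposite signs: (-2, 2), (3, -4), (3, 3), (4, 2). Count: 4.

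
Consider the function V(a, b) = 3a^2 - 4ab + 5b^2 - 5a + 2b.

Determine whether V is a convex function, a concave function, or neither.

V is quadratic, so its Hessian is the constant matrix H = [[6, -4], [-4, 10]].
det(H) = 44, tr(H) = 16.
det(H) > 0 and tr(H) > 0, so H is positive definite everywhere: convex.

convex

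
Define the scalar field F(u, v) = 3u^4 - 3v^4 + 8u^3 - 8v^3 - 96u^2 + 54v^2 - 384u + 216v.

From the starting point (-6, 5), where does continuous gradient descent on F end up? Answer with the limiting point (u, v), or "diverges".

F is separable, so gradient descent decouples: u follows -∂F/∂u, v follows -∂F/∂v.
∂F/∂u = 12(u - 4)(u + 2)(u + 4); at u=-6 this is -960, so u increases.
∂F/∂v = -12(v - 3)(v + 2)(v + 3); at v=5 this is -1344, so v increases.
The v-coordinate has no critical point in that direction and runs off to infinity.

diverges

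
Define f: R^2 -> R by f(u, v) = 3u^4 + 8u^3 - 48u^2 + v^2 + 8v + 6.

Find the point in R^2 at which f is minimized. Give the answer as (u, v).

(-4, -4)

f(u,v) separates as P(u) + Q(v) + 6, so its minimum is min P + min Q + 6.
P'(u) = 12u(u - 2)(u + 4) vanishes at u ∈ {-4, 0, 2}; Q'(v) = 2v + 8 vanishes at v ∈ {-4}.
Local minima of P (where P''>0): P(-4)=-512, P(2)=-80. Local minima of Q: Q(-4)=-16.
So the global minimum of f is P(-4) + Q(-4) + 6 = -512 − 16 + 6 = -522, attained at (-4, -4).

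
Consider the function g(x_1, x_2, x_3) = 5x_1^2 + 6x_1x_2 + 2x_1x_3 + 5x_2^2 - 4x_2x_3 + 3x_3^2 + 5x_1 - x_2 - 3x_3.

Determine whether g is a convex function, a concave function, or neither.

convex

g is quadratic, so its Hessian is the constant matrix H = [[10, 6, 2], [6, 10, -4], [2, -4, 6]].
Leading principal minors: 10, 64, 88.
All positive ⇒ H ≻ 0 ⇒ convex.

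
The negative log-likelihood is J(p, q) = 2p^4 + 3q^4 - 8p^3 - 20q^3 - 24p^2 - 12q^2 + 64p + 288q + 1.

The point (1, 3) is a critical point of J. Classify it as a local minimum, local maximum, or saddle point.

local maximum

The mixed partial ∂²J/∂p∂q is 0, so the Hessian at any point is diag(J_pp, J_qq) = diag(24(p^2 - 2p - 2), 12(3q^2 - 10q - 2)).
At (1, 3): H = diag(-72, -60).
Both eigenvalues are negative, so H is negative definite: a local maximum.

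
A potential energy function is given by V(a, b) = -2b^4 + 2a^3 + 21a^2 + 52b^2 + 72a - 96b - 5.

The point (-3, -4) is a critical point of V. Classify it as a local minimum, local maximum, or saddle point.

saddle point

The mixed partial ∂²V/∂a∂b is 0, so the Hessian at any point is diag(V_aa, V_bb) = diag(6(2a + 7), 8(-3b^2 + 13)).
At (-3, -4): H = diag(6, -280).
The eigenvalues have opposite signs, so H is indefinite: a saddle point.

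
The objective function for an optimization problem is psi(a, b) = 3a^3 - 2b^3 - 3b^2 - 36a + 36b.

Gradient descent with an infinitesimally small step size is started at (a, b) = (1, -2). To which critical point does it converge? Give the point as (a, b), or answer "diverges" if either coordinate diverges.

psi is separable, so gradient descent decouples: a follows -∂psi/∂a, b follows -∂psi/∂b.
∂psi/∂a = 9(a - 2)(a + 2); at a=1 this is -27, so a increases.
∂psi/∂b = -6(b - 2)(b + 3); at b=-2 this is 24, so b decreases.
a converges to its nearest critical value 2 (a local min of the a-part); b converges to -3. The iterate converges to (2, -3).

(2, -3)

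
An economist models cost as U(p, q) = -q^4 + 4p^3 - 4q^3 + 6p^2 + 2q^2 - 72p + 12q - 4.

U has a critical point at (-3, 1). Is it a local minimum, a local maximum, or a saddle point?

local maximum

The mixed partial ∂²U/∂p∂q is 0, so the Hessian at any point is diag(U_pp, U_qq) = diag(12(2p + 1), 4(-3q^2 - 6q + 1)).
At (-3, 1): H = diag(-60, -32).
Both eigenvalues are negative, so H is negative definite: a local maximum.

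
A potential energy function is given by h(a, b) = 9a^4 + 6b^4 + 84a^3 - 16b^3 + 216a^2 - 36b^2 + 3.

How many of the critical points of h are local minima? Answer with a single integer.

4

h separates as a function of a plus a function of b, so ∇h=0 decouples.
∂h/∂a = 36a(a + 3)(a + 4) = 0 at a ∈ {-4, -3, 0}; ∂h/∂b = 24b(b - 3)(b + 1) = 0 at b ∈ {-1, 0, 3}.
The Hessian is diagonal: diag(h_aa, h_bb). Second derivatives: h_aa(-4)=144, h_aa(-3)=-108, h_aa(0)=432; h_bb(-1)=96, h_bb(0)=-72, h_bb(3)=288.
Local minima occur where both diagonal entries positive: (-4, -1), (-4, 3), (0, -1), (0, 3). Count: 4.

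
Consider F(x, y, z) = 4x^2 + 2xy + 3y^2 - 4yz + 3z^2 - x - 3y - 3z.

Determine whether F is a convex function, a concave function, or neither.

F is quadratic, so its Hessian is the constant matrix H = [[8, 2, 0], [2, 6, -4], [0, -4, 6]].
Leading principal minors: 8, 44, 136.
All positive ⇒ H ≻ 0 ⇒ convex.

convex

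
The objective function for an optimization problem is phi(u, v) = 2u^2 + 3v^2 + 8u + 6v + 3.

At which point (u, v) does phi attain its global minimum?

(-2, -1)

phi(u,v) separates as P(u) + Q(v) + 3, so its minimum is min P + min Q + 3.
P'(u) = 4u + 8 vanishes at u ∈ {-2}; Q'(v) = 6v + 6 vanishes at v ∈ {-1}.
Local minima of P (where P''>0): P(-2)=-8. Local minima of Q: Q(-1)=-3.
So the global minimum of phi is P(-2) + Q(-1) + 3 = -8 − 3 + 3 = -8, attained at (-2, -1).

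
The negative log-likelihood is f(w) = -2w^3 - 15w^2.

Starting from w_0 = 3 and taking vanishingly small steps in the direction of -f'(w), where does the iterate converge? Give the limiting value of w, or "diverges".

diverges

f'(w) = -6w(w + 5), so f'(3) = -144.
Gradient descent moves in the -f' direction, i.e. w is increasing.
There is no critical point above w=3, and f' keeps the same sign, so the iterate runs off to +∞.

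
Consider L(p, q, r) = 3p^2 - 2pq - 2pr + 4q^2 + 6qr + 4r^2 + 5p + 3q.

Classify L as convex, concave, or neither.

L is quadratic, so its Hessian is the constant matrix H = [[6, -2, -2], [-2, 8, 6], [-2, 6, 8]].
Leading principal minors: 6, 44, 152.
All positive ⇒ H ≻ 0 ⇒ convex.

convex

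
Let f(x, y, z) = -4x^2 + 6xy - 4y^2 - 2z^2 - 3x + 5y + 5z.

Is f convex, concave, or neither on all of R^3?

f is quadratic, so its Hessian is the constant matrix H = [[-8, 6, 0], [6, -8, 0], [0, 0, -4]].
Leading principal minors: -8, 28, -112.
Signs alternate −, +, − ⇒ H ≺ 0 ⇒ concave.

concave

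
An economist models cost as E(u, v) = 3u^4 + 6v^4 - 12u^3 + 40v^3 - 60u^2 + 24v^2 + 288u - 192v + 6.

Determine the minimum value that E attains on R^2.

-953

E(u,v) separates as P(u) + Q(v) + 6, so its minimum is min P + min Q + 6.
P'(u) = 12(u - 4)(u - 2)(u + 3) vanishes at u ∈ {-3, 2, 4}; Q'(v) = 24(v - 1)(v + 2)(v + 4) vanishes at v ∈ {-4, -2, 1}.
Local minima of P (where P''>0): P(-3)=-837, P(4)=192. Local minima of Q: Q(-4)=128, Q(1)=-122.
So the global minimum of E is P(-3) + Q(1) + 6 = -837 − 122 + 6 = -953, attained at (-3, 1).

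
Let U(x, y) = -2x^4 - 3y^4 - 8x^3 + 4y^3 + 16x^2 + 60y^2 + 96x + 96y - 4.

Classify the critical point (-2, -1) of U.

local minimum

The mixed partial ∂²U/∂x∂y is 0, so the Hessian at any point is diag(U_xx, U_yy) = diag(8(-3x^2 - 6x + 4), 12(-3y^2 + 2y + 10)).
At (-2, -1): H = diag(32, 60).
Both eigenvalues are positive, so H is positive definite: a local minimum.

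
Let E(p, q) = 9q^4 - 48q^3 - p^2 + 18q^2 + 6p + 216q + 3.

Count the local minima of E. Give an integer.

0

E separates as a function of p plus a function of q, so ∇E=0 decouples.
∂E/∂p = -2(p - 3) = 0 at p ∈ {3}; ∂E/∂q = 36(q - 3)(q - 2)(q + 1) = 0 at q ∈ {-1, 2, 3}.
The Hessian is diagonal: diag(E_pp, E_qq). Second derivatives: E_pp(3)=-2; E_qq(-1)=432, E_qq(2)=-108, E_qq(3)=144.
Local minima occur where both diagonal entries positive: none. Count: 0.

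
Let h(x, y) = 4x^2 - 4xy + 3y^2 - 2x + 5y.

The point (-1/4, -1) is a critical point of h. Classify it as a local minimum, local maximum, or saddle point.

The Hessian of h is constant: H = [[8, -4], [-4, 6]].
det(H) = 8·6 − (-4)² = 32.
det(H) > 0 and tr(H) = 14 > 0, so H is positive definite and the point is a local minimum.

local minimum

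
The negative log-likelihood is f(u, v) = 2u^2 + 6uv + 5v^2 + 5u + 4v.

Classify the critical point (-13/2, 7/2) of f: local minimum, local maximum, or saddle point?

local minimum

The Hessian of f is constant: H = [[4, 6], [6, 10]].
det(H) = 4·10 − 6² = 4.
det(H) > 0 and tr(H) = 14 > 0, so H is positive definite and the point is a local minimum.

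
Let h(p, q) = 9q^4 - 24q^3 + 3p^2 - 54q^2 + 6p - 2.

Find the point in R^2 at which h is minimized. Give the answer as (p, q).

h(p,q) separates as A(p) + B(q) − 2, so its minimum is min A + min B − 2.
A'(p) = 6p + 6 vanishes at p ∈ {-1}; B'(q) = 36q(q - 3)(q + 1) vanishes at q ∈ {-1, 0, 3}.
Local minima of A (where A''>0): A(-1)=-3. Local minima of B: B(-1)=-21, B(3)=-405.
So the global minimum of h is A(-1) + B(3) − 2 = -3 − 405 − 2 = -410, attained at (-1, 3).

(-1, 3)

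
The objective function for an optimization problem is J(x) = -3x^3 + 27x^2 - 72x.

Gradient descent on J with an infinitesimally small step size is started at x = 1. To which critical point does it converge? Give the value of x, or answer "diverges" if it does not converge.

J'(x) = -9(x - 4)(x - 2), so J'(1) = -27.
Gradient descent moves in the -J' direction, i.e. x is increasing.
The nearest critical point in that direction is x = 2, where J'' = 18 > 0 (a local minimum). The iterate converges there.

2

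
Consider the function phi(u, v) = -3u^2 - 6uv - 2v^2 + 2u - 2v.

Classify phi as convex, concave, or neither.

neither

phi is quadratic, so its Hessian is the constant matrix H = [[-6, -6], [-6, -4]].
det(H) = -12, tr(H) = -10.
det(H) < 0, so H is indefinite: neither convex nor concave.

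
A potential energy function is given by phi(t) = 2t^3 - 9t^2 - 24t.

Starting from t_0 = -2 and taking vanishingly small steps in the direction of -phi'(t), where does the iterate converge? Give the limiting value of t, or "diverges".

phi'(t) = 6(t - 4)(t + 1), so phi'(-2) = 36.
Gradient descent moves in the -phi' direction, i.e. t is decreasing.
There is no critical point below t=-2, and phi' keeps the same sign, so the iterate runs off to −∞.

diverges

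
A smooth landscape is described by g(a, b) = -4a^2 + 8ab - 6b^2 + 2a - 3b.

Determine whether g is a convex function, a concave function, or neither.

g is quadratic, so its Hessian is the constant matrix H = [[-8, 8], [8, -12]].
det(H) = 32, tr(H) = -20.
det(H) > 0 and tr(H) < 0, so H is negative definite everywhere: concave.

concave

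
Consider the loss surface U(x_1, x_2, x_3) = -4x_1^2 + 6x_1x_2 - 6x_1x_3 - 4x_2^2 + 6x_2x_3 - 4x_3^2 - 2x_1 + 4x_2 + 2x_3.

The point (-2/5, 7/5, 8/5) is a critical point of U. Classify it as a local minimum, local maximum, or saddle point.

local maximum

The Hessian is constant: H = [[-8, 6, -6], [6, -8, 6], [-6, 6, -8]].
Leading principal minors: Δ₁ = -8, Δ₂ = 28, Δ₃ = -80.
The minors alternate sign starting negative (−, +, −), so H is negative definite: a local maximum.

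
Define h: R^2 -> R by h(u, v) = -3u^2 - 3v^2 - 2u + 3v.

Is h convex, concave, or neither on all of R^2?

h is quadratic, so its Hessian is the constant matrix H = [[-6, 0], [0, -6]].
det(H) = 36, tr(H) = -12.
det(H) > 0 and tr(H) < 0, so H is negative definite everywhere: concave.

concave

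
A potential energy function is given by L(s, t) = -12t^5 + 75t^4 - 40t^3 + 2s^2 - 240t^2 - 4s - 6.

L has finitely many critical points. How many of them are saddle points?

2

L separates as a function of s plus a function of t, so ∇L=0 decouples.
∂L/∂s = 4(s - 1) = 0 at s ∈ {1}; ∂L/∂t = -60t(t - 4)(t - 2)(t + 1) = 0 at t ∈ {-1, 0, 2, 4}.
The Hessian is diagonal: diag(L_ss, L_tt). Second derivatives: L_ss(1)=4; L_tt(-1)=900, L_tt(0)=-480, L_tt(2)=720, L_tt(4)=-2400.
Saddle points occur where the two diagonal entries have opposite signs: (1, 0), (1, 4). Count: 2.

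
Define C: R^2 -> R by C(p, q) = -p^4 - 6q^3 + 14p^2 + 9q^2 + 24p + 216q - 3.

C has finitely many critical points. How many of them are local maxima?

C separates as a function of p plus a function of q, so ∇C=0 decouples.
∂C/∂p = -4(p - 3)(p + 1)(p + 2) = 0 at p ∈ {-2, -1, 3}; ∂C/∂q = -18(q - 4)(q + 3) = 0 at q ∈ {-3, 4}.
The Hessian is diagonal: diag(C_pp, C_qq). Second derivatives: C_pp(-2)=-20, C_pp(-1)=16, C_pp(3)=-80; C_qq(-3)=126, C_qq(4)=-126.
Local maxima occur where both diagonal entries negative: (-2, 4), (3, 4). Count: 2.

2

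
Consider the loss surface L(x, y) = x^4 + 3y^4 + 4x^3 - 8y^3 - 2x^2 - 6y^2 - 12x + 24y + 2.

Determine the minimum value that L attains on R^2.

L(x,y) separates as P(x) + Q(y) + 2, so its minimum is min P + min Q + 2.
P'(x) = 4(x - 1)(x + 1)(x + 3) vanishes at x ∈ {-3, -1, 1}; Q'(y) = 12(y - 2)(y - 1)(y + 1) vanishes at y ∈ {-1, 1, 2}.
Local minima of P (where P''>0): P(-3)=-9, P(1)=-9. Local minima of Q: Q(-1)=-19, Q(2)=8.
So the global minimum of L is P(-3) + Q(-1) + 2 = -9 − 19 + 2 = -26, attained at (-3, -1).

-26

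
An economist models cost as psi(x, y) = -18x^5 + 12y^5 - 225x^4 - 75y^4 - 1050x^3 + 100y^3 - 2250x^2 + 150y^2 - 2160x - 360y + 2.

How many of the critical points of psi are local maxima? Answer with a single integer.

psi separates as a function of x plus a function of y, so ∇psi=0 decouples.
∂psi/∂x = -90(x + 1)(x + 2)(x + 3)(x + 4) = 0 at x ∈ {-4, -3, -2, -1}; ∂psi/∂y = 60(y - 3)(y - 2)(y - 1)(y + 1) = 0 at y ∈ {-1, 1, 2, 3}.
The Hessian is diagonal: diag(psi_xx, psi_yy). Second derivatives: psi_xx(-4)=540, psi_xx(-3)=-180, psi_xx(-2)=180, psi_xx(-1)=-540; psi_yy(-1)=-1440, psi_yy(1)=240, psi_yy(2)=-180, psi_yy(3)=480.
Local maxima occur where both diagonal entries negative: (-3, -1), (-3, 2), (-1, -1), (-1, 2). Count: 4.

4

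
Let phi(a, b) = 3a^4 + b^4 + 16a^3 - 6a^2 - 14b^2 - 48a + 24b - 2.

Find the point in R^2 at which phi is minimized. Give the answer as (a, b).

phi(a,b) separates as P(a) + Q(b) − 2, so its minimum is min P + min Q − 2.
P'(a) = 12(a - 1)(a + 1)(a + 4) vanishes at a ∈ {-4, -1, 1}; Q'(b) = 4(b - 2)(b - 1)(b + 3) vanishes at b ∈ {-3, 1, 2}.
Local minima of P (where P''>0): P(-4)=-160, P(1)=-35. Local minima of Q: Q(-3)=-117, Q(2)=8.
So the global minimum of phi is P(-4) + Q(-3) − 2 = -160 − 117 − 2 = -279, attained at (-4, -3).

(-4, -3)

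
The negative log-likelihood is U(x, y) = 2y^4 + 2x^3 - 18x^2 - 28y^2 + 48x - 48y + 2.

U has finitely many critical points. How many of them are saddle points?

U separates as a function of x plus a function of y, so ∇U=0 decouples.
∂U/∂x = 6(x - 4)(x - 2) = 0 at x ∈ {2, 4}; ∂U/∂y = 8(y - 3)(y + 1)(y + 2) = 0 at y ∈ {-2, -1, 3}.
The Hessian is diagonal: diag(U_xx, U_yy). Second derivatives: U_xx(2)=-12, U_xx(4)=12; U_yy(-2)=40, U_yy(-1)=-32, U_yy(3)=160.
Saddle points occur where the two diagonal entries have opposite signs: (2, -2), (2, 3), (4, -1). Count: 3.

3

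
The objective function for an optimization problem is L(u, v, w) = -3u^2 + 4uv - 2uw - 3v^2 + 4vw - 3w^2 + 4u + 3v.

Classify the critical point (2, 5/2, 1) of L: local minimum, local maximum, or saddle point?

local maximum

The Hessian is constant: H = [[-6, 4, -2], [4, -6, 4], [-2, 4, -6]].
Leading principal minors: Δ₁ = -6, Δ₂ = 20, Δ₃ = -64.
The minors alternate sign starting negative (−, +, −), so H is negative definite: a local maximum.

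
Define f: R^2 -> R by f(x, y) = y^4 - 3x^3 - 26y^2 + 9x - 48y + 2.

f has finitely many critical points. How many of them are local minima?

2

f separates as a function of x plus a function of y, so ∇f=0 decouples.
∂f/∂x = -9(x - 1)(x + 1) = 0 at x ∈ {-1, 1}; ∂f/∂y = 4(y - 4)(y + 1)(y + 3) = 0 at y ∈ {-3, -1, 4}.
The Hessian is diagonal: diag(f_xx, f_yy). Second derivatives: f_xx(-1)=18, f_xx(1)=-18; f_yy(-3)=56, f_yy(-1)=-40, f_yy(4)=140.
Local minima occur where both diagonal entries positive: (-1, -3), (-1, 4). Count: 2.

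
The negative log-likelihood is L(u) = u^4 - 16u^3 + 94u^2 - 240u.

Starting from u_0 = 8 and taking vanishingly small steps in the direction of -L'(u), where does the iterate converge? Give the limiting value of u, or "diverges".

5

L'(u) = 4(u - 5)(u - 4)(u - 3), so L'(8) = 240.
Gradient descent moves in the -L' direction, i.e. u is decreasing.
The nearest critical point in that direction is u = 5, where L'' = 8 > 0 (a local minimum). The iterate converges there.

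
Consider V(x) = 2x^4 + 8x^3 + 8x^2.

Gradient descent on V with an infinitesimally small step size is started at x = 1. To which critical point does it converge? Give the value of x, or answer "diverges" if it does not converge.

0

V'(x) = 8x(x + 1)(x + 2), so V'(1) = 48.
Gradient descent moves in the -V' direction, i.e. x is decreasing.
The nearest critical point in that direction is x = 0, where V'' = 16 > 0 (a local minimum). The iterate converges there.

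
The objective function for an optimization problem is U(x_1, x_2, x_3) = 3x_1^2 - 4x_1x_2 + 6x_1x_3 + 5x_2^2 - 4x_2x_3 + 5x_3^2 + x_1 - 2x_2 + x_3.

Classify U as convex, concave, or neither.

U is quadratic, so its Hessian is the constant matrix H = [[6, -4, 6], [-4, 10, -4], [6, -4, 10]].
Leading principal minors: 6, 44, 176.
All positive ⇒ H ≻ 0 ⇒ convex.

convex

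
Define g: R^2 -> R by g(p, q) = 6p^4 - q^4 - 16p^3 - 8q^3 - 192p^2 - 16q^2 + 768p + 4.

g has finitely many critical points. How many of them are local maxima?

2

g separates as a function of p plus a function of q, so ∇g=0 decouples.
∂g/∂p = 24(p - 4)(p - 2)(p + 4) = 0 at p ∈ {-4, 2, 4}; ∂g/∂q = -4q(q + 2)(q + 4) = 0 at q ∈ {-4, -2, 0}.
The Hessian is diagonal: diag(g_pp, g_qq). Second derivatives: g_pp(-4)=1152, g_pp(2)=-288, g_pp(4)=384; g_qq(-4)=-32, g_qq(-2)=16, g_qq(0)=-32.
Local maxima occur where both diagonal entries negative: (2, -4), (2, 0). Count: 2.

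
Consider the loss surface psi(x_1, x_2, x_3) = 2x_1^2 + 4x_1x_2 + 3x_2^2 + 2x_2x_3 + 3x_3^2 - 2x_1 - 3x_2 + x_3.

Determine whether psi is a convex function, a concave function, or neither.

convex

psi is quadratic, so its Hessian is the constant matrix H = [[4, 4, 0], [4, 6, 2], [0, 2, 6]].
Leading principal minors: 4, 8, 32.
All positive ⇒ H ≻ 0 ⇒ convex.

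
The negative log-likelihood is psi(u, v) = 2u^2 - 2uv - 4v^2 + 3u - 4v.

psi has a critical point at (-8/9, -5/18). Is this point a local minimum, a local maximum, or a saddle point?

saddle point

The Hessian of psi is constant: H = [[4, -2], [-2, -8]].
det(H) = 4·(-8) − (-2)² = -36.
Since det(H) < 0, H is indefinite and the critical point is a saddle point.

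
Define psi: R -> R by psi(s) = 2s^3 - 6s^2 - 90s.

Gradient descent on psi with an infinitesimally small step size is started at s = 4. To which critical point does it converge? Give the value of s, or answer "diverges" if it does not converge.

psi'(s) = 6(s - 5)(s + 3), so psi'(4) = -42.
Gradient descent moves in the -psi' direction, i.e. s is increasing.
The nearest critical point in that direction is s = 5, where psi'' = 48 > 0 (a local minimum). The iterate converges there.

5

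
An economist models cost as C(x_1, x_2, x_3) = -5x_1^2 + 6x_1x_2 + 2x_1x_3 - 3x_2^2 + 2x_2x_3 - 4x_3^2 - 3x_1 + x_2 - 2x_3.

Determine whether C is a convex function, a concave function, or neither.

C is quadratic, so its Hessian is the constant matrix H = [[-10, 6, 2], [6, -6, 2], [2, 2, -8]].
Leading principal minors: -10, 24, -80.
Signs alternate −, +, − ⇒ H ≺ 0 ⇒ concave.

concave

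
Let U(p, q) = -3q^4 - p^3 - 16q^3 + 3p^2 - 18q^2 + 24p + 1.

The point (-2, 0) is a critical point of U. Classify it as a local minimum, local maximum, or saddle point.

saddle point

The mixed partial ∂²U/∂p∂q is 0, so the Hessian at any point is diag(U_pp, U_qq) = diag(6(-p + 1), -12(3q^2 + 8q + 3)).
At (-2, 0): H = diag(18, -36).
The eigenvalues have opposite signs, so H is indefinite: a saddle point.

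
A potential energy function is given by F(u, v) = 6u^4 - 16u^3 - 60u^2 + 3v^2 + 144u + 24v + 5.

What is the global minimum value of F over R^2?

F(u,v) separates as P(u) + Q(v) + 5, so its minimum is min P + min Q + 5.
P'(u) = 24(u - 3)(u - 1)(u + 2) vanishes at u ∈ {-2, 1, 3}; Q'(v) = 6v + 24 vanishes at v ∈ {-4}.
Local minima of P (where P''>0): P(-2)=-304, P(3)=-54. Local minima of Q: Q(-4)=-48.
So the global minimum of F is P(-2) + Q(-4) + 5 = -304 − 48 + 5 = -347, attained at (-2, -4).

-347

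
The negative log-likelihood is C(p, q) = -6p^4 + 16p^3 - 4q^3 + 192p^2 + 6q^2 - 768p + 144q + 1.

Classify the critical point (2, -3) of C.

local minimum

The mixed partial ∂²C/∂p∂q is 0, so the Hessian at any point is diag(C_pp, C_qq) = diag(24(-3p^2 + 4p + 16), 12(-2q + 1)).
At (2, -3): H = diag(288, 84).
Both eigenvalues are positive, so H is positive definite: a local minimum.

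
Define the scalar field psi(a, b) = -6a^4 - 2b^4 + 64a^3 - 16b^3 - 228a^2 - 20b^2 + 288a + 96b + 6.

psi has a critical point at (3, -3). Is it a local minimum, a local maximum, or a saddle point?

local minimum

The mixed partial ∂²psi/∂a∂b is 0, so the Hessian at any point is diag(psi_aa, psi_bb) = diag(24(-3a^2 + 16a - 19), -8(3b^2 + 12b + 5)).
At (3, -3): H = diag(48, 32).
Both eigenvalues are positive, so H is positive definite: a local minimum.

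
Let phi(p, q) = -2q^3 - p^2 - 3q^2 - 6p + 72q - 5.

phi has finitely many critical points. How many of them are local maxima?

phi separates as a function of p plus a function of q, so ∇phi=0 decouples.
∂phi/∂p = -2(p + 3) = 0 at p ∈ {-3}; ∂phi/∂q = -6(q - 3)(q + 4) = 0 at q ∈ {-4, 3}.
The Hessian is diagonal: diag(phi_pp, phi_qq). Second derivatives: phi_pp(-3)=-2; phi_qq(-4)=42, phi_qq(3)=-42.
Local maxima occur where both diagonal entries negative: (-3, 3). Count: 1.

1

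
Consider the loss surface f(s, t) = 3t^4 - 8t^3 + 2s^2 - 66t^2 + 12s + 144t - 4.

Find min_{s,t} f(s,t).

f(s,t) separates as P(s) + Q(t) − 4, so its minimum is min P + min Q − 4.
P'(s) = 4s + 12 vanishes at s ∈ {-3}; Q'(t) = 12(t - 4)(t - 1)(t + 3) vanishes at t ∈ {-3, 1, 4}.
Local minima of P (where P''>0): P(-3)=-18. Local minima of Q: Q(-3)=-567, Q(4)=-224.
So the global minimum of f is P(-3) + Q(-3) − 4 = -18 − 567 − 4 = -589, attained at (-3, -3).

-589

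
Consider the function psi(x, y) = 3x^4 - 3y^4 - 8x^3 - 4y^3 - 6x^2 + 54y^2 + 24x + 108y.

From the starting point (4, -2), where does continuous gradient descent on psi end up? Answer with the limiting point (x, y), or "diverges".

(2, -1)

psi is separable, so gradient descent decouples: x follows -∂psi/∂x, y follows -∂psi/∂y.
∂psi/∂x = 12(x - 2)(x - 1)(x + 1); at x=4 this is 360, so x decreases.
∂psi/∂y = -12(y - 3)(y + 1)(y + 3); at y=-2 this is -60, so y increases.
x converges to its nearest critical value 2 (a local min of the x-part); y converges to -1. The iterate converges to (2, -1).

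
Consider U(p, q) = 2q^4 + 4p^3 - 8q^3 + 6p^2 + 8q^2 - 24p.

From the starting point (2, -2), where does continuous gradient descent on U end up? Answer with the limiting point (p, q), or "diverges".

U is separable, so gradient descent decouples: p follows -∂U/∂p, q follows -∂U/∂q.
∂U/∂p = 12(p - 1)(p + 2); at p=2 this is 48, so p decreases.
∂U/∂q = 8q(q - 2)(q - 1); at q=-2 this is -192, so q increases.
p converges to its nearest critical value 1 (a local min of the p-part); q converges to 0. The iterate converges to (1, 0).

(1, 0)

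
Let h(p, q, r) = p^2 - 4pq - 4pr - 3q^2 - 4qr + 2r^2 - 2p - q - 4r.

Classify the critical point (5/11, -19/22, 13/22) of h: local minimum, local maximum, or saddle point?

saddle point

The Hessian is constant: H = [[2, -4, -4], [-4, -6, -4], [-4, -4, 4]].
Leading principal minors: Δ₁ = 2, Δ₂ = -28, Δ₃ = -176.
The minors fit neither the all-positive nor the alternating-sign pattern, so H is indefinite: a saddle point.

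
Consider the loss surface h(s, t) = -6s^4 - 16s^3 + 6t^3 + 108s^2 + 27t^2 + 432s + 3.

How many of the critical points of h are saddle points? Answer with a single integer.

3

h separates as a function of s plus a function of t, so ∇h=0 decouples.
∂h/∂s = -24(s - 3)(s + 2)(s + 3) = 0 at s ∈ {-3, -2, 3}; ∂h/∂t = 18t(t + 3) = 0 at t ∈ {-3, 0}.
The Hessian is diagonal: diag(h_ss, h_tt). Second derivatives: h_ss(-3)=-144, h_ss(-2)=120, h_ss(3)=-720; h_tt(-3)=-54, h_tt(0)=54.
Saddle points occur where the two diagonal entries have opposite signs: (-3, 0), (-2, -3), (3, 0). Count: 3.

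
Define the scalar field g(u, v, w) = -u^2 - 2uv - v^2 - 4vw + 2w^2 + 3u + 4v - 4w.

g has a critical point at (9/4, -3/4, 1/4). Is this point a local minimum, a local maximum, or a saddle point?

saddle point

The Hessian is constant: H = [[-2, -2, 0], [-2, -2, -4], [0, -4, 4]].
Leading principal minors: Δ₁ = -2, Δ₂ = 0, Δ₃ = 32.
The minors fit neither the all-positive nor the alternating-sign pattern, so H is indefinite: a saddle point.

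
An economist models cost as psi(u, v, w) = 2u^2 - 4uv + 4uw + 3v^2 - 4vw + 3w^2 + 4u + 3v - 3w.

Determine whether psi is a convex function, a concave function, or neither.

convex

psi is quadratic, so its Hessian is the constant matrix H = [[4, -4, 4], [-4, 6, -4], [4, -4, 6]].
Leading principal minors: 4, 8, 16.
All positive ⇒ H ≻ 0 ⇒ convex.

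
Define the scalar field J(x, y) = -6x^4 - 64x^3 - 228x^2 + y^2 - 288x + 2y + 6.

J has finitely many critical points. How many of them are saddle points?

2

J separates as a function of x plus a function of y, so ∇J=0 decouples.
∂J/∂x = -24(x + 1)(x + 3)(x + 4) = 0 at x ∈ {-4, -3, -1}; ∂J/∂y = 2(y + 1) = 0 at y ∈ {-1}.
The Hessian is diagonal: diag(J_xx, J_yy). Second derivatives: J_xx(-4)=-72, J_xx(-3)=48, J_xx(-1)=-144; J_yy(-1)=2.
Saddle points occur where the two diagonal entries have opposite signs: (-4, -1), (-1, -1). Count: 2.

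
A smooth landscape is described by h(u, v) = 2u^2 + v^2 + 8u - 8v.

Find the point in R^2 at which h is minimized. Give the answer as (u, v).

h(u,v) separates as P(u) + Q(v), so its minimum is min P + min Q.
P'(u) = 4u + 8 vanishes at u ∈ {-2}; Q'(v) = 2v - 8 vanishes at v ∈ {4}.
Local minima of P (where P''>0): P(-2)=-8. Local minima of Q: Q(4)=-16.
So the global minimum of h is P(-2) + Q(4) = -8 − 16 = -24, attained at (-2, 4).

(-2, 4)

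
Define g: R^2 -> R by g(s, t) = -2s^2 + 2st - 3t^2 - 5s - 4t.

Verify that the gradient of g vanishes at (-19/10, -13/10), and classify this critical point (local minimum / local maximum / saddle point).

local maximum

∇g = (-4s + 2t - 5, 2s - 6t - 4); substituting (-19/10, -13/10) gives ∇g = (0, 0), so (-19/10, -13/10) is indeed a critical point.
The Hessian of g is constant: H = [[-4, 2], [2, -6]].
det(H) = (-4)·(-6) − 2² = 20.
det(H) > 0 and tr(H) = -10 < 0, so H is negative definite and the point is a local maximum.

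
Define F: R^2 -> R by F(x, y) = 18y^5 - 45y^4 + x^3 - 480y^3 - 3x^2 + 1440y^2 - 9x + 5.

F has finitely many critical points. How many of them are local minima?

F separates as a function of x plus a function of y, so ∇F=0 decouples.
∂F/∂x = 3(x - 3)(x + 1) = 0 at x ∈ {-1, 3}; ∂F/∂y = 90y(y - 4)(y - 2)(y + 4) = 0 at y ∈ {-4, 0, 2, 4}.
The Hessian is diagonal: diag(F_xx, F_yy). Second derivatives: F_xx(-1)=-12, F_xx(3)=12; F_yy(-4)=-17280, F_yy(0)=2880, F_yy(2)=-2160, F_yy(4)=5760.
Local minima occur where both diagonal entries positive: (3, 0), (3, 4). Count: 2.

2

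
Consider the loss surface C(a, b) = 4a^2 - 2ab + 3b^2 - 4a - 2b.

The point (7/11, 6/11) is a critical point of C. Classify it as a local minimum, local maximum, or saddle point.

The Hessian of C is constant: H = [[8, -2], [-2, 6]].
det(H) = 8·6 − (-2)² = 44.
det(H) > 0 and tr(H) = 14 > 0, so H is positive definite and the point is a local minimum.

local minimum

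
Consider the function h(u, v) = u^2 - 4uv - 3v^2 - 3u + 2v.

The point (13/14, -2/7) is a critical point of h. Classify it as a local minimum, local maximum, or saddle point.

saddle point

The Hessian of h is constant: H = [[2, -4], [-4, -6]].
det(H) = 2·(-6) − (-4)² = -28.
Since det(H) < 0, H is indefinite and the critical point is a saddle point.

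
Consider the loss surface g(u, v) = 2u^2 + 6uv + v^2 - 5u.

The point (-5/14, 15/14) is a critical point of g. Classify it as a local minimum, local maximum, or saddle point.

The Hessian of g is constant: H = [[4, 6], [6, 2]].
det(H) = 4·2 − 6² = -28.
Since det(H) < 0, H is indefinite and the critical point is a saddle point.

saddle point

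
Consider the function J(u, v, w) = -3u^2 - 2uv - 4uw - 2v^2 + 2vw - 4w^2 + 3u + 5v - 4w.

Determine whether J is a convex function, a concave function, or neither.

J is quadratic, so its Hessian is the constant matrix H = [[-6, -2, -4], [-2, -4, 2], [-4, 2, -8]].
Leading principal minors: -6, 20, -40.
Signs alternate −, +, − ⇒ H ≺ 0 ⇒ concave.

concave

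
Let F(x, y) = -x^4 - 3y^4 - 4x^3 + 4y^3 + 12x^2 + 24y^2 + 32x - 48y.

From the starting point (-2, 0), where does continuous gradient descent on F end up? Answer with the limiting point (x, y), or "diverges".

F is separable, so gradient descent decouples: x follows -∂F/∂x, y follows -∂F/∂y.
∂F/∂x = -4(x - 2)(x + 1)(x + 4); at x=-2 this is -32, so x increases.
∂F/∂y = -12(y - 2)(y - 1)(y + 2); at y=0 this is -48, so y increases.
x converges to its nearest critical value -1 (a local min of the x-part); y converges to 1. The iterate converges to (-1, 1).

(-1, 1)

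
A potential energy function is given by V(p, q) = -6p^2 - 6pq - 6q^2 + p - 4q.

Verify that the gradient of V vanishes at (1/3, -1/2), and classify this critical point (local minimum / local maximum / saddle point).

∇V = (-12p - 6q + 1, -6p - 12q - 4); substituting (1/3, -1/2) gives ∇V = (0, 0), so (1/3, -1/2) is indeed a critical point.
The Hessian of V is constant: H = [[-12, -6], [-6, -12]].
det(H) = (-12)·(-12) − (-6)² = 108.
det(H) > 0 and tr(H) = -24 < 0, so H is negative definite and the point is a local maximum.

local maximum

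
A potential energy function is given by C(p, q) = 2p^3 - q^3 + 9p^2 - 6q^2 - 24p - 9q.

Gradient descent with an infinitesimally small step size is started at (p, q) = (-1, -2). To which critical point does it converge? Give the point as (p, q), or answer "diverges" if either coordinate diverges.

(1, -3)

C is separable, so gradient descent decouples: p follows -∂C/∂p, q follows -∂C/∂q.
∂C/∂p = 6(p - 1)(p + 4); at p=-1 this is -36, so p increases.
∂C/∂q = -3(q + 1)(q + 3); at q=-2 this is 3, so q decreases.
p converges to its nearest critical value 1 (a local min of the p-part); q converges to -3. The iterate converges to (1, -3).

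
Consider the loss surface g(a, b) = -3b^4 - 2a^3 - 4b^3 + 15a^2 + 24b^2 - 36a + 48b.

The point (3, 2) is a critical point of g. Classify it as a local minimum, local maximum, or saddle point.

local maximum

The mixed partial ∂²g/∂a∂b is 0, so the Hessian at any point is diag(g_aa, g_bb) = diag(6(-2a + 5), 12(-3b^2 - 2b + 4)).
At (3, 2): H = diag(-6, -144).
Both eigenvalues are negative, so H is negative definite: a local maximum.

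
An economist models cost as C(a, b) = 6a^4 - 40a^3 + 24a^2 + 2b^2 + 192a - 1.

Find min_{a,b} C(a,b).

-123

C(a,b) separates as P(a) + Q(b) − 1, so its minimum is min P + min Q − 1.
P'(a) = 24(a - 4)(a - 2)(a + 1) vanishes at a ∈ {-1, 2, 4}; Q'(b) = 4b vanishes at b ∈ {0}.
Local minima of P (where P''>0): P(-1)=-122, P(4)=128. Local minima of Q: Q(0)=0.
So the global minimum of C is P(-1) + Q(0) − 1 = -122 + 0 − 1 = -123, attained at (-1, 0).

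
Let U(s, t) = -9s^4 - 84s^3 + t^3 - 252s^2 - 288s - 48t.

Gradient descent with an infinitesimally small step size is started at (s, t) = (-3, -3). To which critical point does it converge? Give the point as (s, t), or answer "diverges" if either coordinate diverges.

U is separable, so gradient descent decouples: s follows -∂U/∂s, t follows -∂U/∂t.
∂U/∂s = -36(s + 1)(s + 2)(s + 4); at s=-3 this is -72, so s increases.
∂U/∂t = 3(t - 4)(t + 4); at t=-3 this is -21, so t increases.
s converges to its nearest critical value -2 (a local min of the s-part); t converges to 4. The iterate converges to (-2, 4).

(-2, 4)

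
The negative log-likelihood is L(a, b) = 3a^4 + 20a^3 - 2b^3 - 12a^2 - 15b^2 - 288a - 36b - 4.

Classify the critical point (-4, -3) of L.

local minimum

The mixed partial ∂²L/∂a∂b is 0, so the Hessian at any point is diag(L_aa, L_bb) = diag(12(3a^2 + 10a - 2), -6(2b + 5)).
At (-4, -3): H = diag(72, 6).
Both eigenvalues are positive, so H is positive definite: a local minimum.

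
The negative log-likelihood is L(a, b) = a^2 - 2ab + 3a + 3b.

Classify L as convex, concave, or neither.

L is quadratic, so its Hessian is the constant matrix H = [[2, -2], [-2, 0]].
det(H) = -4, tr(H) = 2.
det(H) < 0, so H is indefinite: neither convex nor concave.

neither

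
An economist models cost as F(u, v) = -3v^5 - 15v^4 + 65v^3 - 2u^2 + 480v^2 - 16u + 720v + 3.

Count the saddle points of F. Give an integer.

2

F separates as a function of u plus a function of v, so ∇F=0 decouples.
∂F/∂u = -4(u + 4) = 0 at u ∈ {-4}; ∂F/∂v = -15(v - 4)(v + 1)(v + 3)(v + 4) = 0 at v ∈ {-4, -3, -1, 4}.
The Hessian is diagonal: diag(F_uu, F_vv). Second derivatives: F_uu(-4)=-4; F_vv(-4)=360, F_vv(-3)=-210, F_vv(-1)=450, F_vv(4)=-4200.
Saddle points occur where the two diagonal entries have opposite signs: (-4, -4), (-4, -1). Count: 2.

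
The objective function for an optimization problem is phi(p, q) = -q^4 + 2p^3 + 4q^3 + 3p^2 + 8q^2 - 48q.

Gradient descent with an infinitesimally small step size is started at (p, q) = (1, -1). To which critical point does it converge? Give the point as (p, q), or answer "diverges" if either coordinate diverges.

phi is separable, so gradient descent decouples: p follows -∂phi/∂p, q follows -∂phi/∂q.
∂phi/∂p = 6p(p + 1); at p=1 this is 12, so p decreases.
∂phi/∂q = -4(q - 3)(q - 2)(q + 2); at q=-1 this is -48, so q increases.
p converges to its nearest critical value 0 (a local min of the p-part); q converges to 2. The iterate converges to (0, 2).

(0, 2)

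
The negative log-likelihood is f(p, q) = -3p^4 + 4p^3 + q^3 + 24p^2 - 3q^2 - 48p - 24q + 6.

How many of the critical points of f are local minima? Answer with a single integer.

f separates as a function of p plus a function of q, so ∇f=0 decouples.
∂f/∂p = -12(p - 2)(p - 1)(p + 2) = 0 at p ∈ {-2, 1, 2}; ∂f/∂q = 3(q - 4)(q + 2) = 0 at q ∈ {-2, 4}.
The Hessian is diagonal: diag(f_pp, f_qq). Second derivatives: f_pp(-2)=-144, f_pp(1)=36, f_pp(2)=-48; f_qq(-2)=-18, f_qq(4)=18.
Local minima occur where both diagonal entries positive: (1, 4). Count: 1.

1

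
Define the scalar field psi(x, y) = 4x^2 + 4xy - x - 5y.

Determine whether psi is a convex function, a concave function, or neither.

psi is quadratic, so its Hessian is the constant matrix H = [[8, 4], [4, 0]].
det(H) = -16, tr(H) = 8.
det(H) < 0, so H is indefinite: neither convex nor concave.

neither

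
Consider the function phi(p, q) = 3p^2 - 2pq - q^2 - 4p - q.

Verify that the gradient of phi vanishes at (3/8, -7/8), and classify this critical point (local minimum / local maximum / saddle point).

∇phi = (6p - 2q - 4, -2p - 2q - 1); substituting (3/8, -7/8) gives ∇phi = (0, 0), so (3/8, -7/8) is indeed a critical point.
The Hessian of phi is constant: H = [[6, -2], [-2, -2]].
det(H) = 6·(-2) − (-2)² = -16.
Since det(H) < 0, H is indefinite and the critical point is a saddle point.

saddle point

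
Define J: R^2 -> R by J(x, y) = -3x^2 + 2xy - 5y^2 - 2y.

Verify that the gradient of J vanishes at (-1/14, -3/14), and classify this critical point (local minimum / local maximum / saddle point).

local maximum

∇J = (-6x + 2y, 2x - 10y - 2); substituting (-1/14, -3/14) gives ∇J = (0, 0), so (-1/14, -3/14) is indeed a critical point.
The Hessian of J is constant: H = [[-6, 2], [2, -10]].
det(H) = (-6)·(-10) − 2² = 56.
det(H) > 0 and tr(H) = -16 < 0, so H is negative definite and the point is a local maximum.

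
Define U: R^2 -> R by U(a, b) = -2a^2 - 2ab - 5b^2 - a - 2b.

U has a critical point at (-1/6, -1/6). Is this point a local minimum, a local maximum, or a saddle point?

The Hessian of U is constant: H = [[-4, -2], [-2, -10]].
det(H) = (-4)·(-10) − (-2)² = 36.
det(H) > 0 and tr(H) = -14 < 0, so H is negative definite and the point is a local maximum.

local maximum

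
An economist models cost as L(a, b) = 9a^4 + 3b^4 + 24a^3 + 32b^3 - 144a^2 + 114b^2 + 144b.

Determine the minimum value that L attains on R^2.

-1595

L(a,b) separates as P(a) + Q(b), so its minimum is min P + min Q.
P'(a) = 36a(a - 2)(a + 4) vanishes at a ∈ {-4, 0, 2}; Q'(b) = 12(b + 1)(b + 3)(b + 4) vanishes at b ∈ {-4, -3, -1}.
Local minima of P (where P''>0): P(-4)=-1536, P(2)=-240. Local minima of Q: Q(-4)=-32, Q(-1)=-59.
So the global minimum of L is P(-4) + Q(-1) = -1536 − 59 = -1595, attained at (-4, -1).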